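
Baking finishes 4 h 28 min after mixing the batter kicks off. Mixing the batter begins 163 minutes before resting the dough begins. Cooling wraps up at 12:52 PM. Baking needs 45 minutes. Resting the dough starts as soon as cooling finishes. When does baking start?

1:52 PM

Resting the dough starts at 12:52 PM.
Mixing the batter starts at 12:52 PM − 163 min = 10:09 AM.
Baking ends at 10:09 AM + 268 min = 2:37 PM.
Baking starts at 2:37 PM − 45 min = 1:52 PM.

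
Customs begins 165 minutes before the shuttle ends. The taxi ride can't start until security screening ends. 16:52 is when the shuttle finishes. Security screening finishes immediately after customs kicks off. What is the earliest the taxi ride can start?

14:07

Customs starts at 16:52 − 165 min = 14:07.
So security screening ends at 14:07.
The taxi ride is bounded by security screening, so the earliest it can start is 14:07.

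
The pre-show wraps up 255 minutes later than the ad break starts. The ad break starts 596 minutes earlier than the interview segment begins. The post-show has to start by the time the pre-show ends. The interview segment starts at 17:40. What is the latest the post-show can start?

The ad break starts at 17:40 − 596 min = 07:44.
The pre-show ends at 07:44 + 255 min = 11:59.
The post-show is bounded by the pre-show, so the latest it can start is 11:59.

11:59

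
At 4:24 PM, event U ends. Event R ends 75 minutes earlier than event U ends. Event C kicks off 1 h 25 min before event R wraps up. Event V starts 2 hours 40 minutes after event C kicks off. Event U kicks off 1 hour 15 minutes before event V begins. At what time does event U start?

Event R ends at 4:24 PM − 75 min = 3:09 PM.
Event C starts at 3:09 PM − 85 min = 1:44 PM.
Event V starts at 1:44 PM + 160 min = 4:24 PM.
Event U starts at 4:24 PM − 75 min = 3:09 PM.

3:09 PM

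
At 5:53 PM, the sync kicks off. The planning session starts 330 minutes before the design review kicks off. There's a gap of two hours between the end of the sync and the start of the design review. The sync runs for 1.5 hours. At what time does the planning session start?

3:53 PM

The sync ends at 5:53 PM + 90 min = 7:23 PM.
The design review starts at 7:23 PM + 120 min = 9:23 PM.
The planning session starts at 9:23 PM − 330 min = 3:53 PM.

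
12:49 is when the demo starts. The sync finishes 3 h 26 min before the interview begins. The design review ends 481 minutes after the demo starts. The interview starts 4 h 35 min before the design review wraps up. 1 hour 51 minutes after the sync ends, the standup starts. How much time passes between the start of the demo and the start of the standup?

1 h 51 min

The design review ends at 12:49 + 481 min = 20:50.
The interview starts at 20:50 − 275 min = 16:15.
The sync ends at 16:15 − 206 min = 12:49.
The standup starts at 12:49 + 111 min = 14:40.
From 12:49 to 14:40 is 1 h 51 min.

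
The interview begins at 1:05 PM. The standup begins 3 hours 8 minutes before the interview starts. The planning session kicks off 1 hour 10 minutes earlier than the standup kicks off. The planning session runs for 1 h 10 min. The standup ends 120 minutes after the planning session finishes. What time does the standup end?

11:57 AM

The standup starts at 1:05 PM − 188 min = 9:57 AM.
The planning session starts at 9:57 AM − 70 min = 8:47 AM.
The planning session ends at 8:47 AM + 70 min = 9:57 AM.
The standup ends at 9:57 AM + 120 min = 11:57 AM.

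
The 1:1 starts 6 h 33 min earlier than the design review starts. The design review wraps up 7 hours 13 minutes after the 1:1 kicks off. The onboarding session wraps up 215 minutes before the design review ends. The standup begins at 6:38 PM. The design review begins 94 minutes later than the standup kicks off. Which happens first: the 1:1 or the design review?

the 1:1

The design review starts at 6:38 PM + 94 min = 8:12 PM.
The 1:1 starts at 8:12 PM − 393 min = 1:39 PM.
The 1:1 starts at 1:39 PM and the design review starts at 8:12 PM, so the 1:1 is first.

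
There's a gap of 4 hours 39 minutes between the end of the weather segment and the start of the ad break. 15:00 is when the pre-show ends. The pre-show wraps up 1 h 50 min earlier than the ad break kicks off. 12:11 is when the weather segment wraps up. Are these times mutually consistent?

Yes

The ad break starts at 12:11 + 279 min = 16:50.
The pre-show ends at 16:50 − 110 min = 15:00.
That matches the stated 15:00, so the schedule is consistent.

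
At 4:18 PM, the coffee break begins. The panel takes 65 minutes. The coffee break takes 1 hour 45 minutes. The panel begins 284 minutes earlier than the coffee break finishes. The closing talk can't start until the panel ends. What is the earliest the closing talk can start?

The coffee break ends at 4:18 PM + 105 min = 6:03 PM.
The panel starts at 6:03 PM − 284 min = 1:19 PM.
The panel ends at 1:19 PM + 65 min = 2:24 PM.
The closing talk is bounded by the panel, so the earliest it can start is 2:24 PM.

2:24 PM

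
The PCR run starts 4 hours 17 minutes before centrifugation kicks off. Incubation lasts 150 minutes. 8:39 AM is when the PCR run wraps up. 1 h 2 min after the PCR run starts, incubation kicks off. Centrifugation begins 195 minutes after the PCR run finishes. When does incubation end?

11:09 AM

Centrifugation starts at 8:39 AM + 195 min = 11:54 AM.
The PCR run starts at 11:54 AM − 257 min = 7:37 AM.
Incubation starts at 7:37 AM + 62 min = 8:39 AM.
Incubation ends at 8:39 AM + 150 min = 11:09 AM.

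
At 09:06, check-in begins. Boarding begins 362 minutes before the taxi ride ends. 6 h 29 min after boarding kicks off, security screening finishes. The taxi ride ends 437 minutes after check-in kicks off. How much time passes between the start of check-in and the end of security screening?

7 h 44 min

The taxi ride ends at 09:06 + 437 min = 16:23.
Boarding starts at 16:23 − 362 min = 10:21.
Security screening ends at 10:21 + 389 min = 16:50.
From 09:06 to 16:50 is 7 h 44 min.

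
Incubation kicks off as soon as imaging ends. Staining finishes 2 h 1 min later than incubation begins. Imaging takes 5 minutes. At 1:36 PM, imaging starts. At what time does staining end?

3:42 PM

Imaging ends at 1:36 PM + 5 min = 1:41 PM.
So incubation starts at 1:41 PM.
Staining ends at 1:41 PM + 121 min = 3:42 PM.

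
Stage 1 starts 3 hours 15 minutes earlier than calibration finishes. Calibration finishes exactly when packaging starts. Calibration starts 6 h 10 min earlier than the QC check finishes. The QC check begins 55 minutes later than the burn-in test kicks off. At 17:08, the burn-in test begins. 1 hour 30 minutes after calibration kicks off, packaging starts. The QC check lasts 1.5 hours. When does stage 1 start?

11:38

The QC check starts at 17:08 + 55 min = 18:03.
The QC check ends at 18:03 + 90 min = 19:33.
Calibration starts at 19:33 − 370 min = 13:23.
Packaging starts at 13:23 + 90 min = 14:53.
So calibration ends at 14:53.
Stage 1 starts at 14:53 − 195 min = 11:38.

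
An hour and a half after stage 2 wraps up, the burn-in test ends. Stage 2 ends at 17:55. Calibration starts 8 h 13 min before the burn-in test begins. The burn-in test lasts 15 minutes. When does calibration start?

The burn-in test ends at 17:55 + 90 min = 19:25.
The burn-in test starts at 19:25 − 15 min = 19:10.
Calibration starts at 19:10 − 493 min = 10:57.

10:57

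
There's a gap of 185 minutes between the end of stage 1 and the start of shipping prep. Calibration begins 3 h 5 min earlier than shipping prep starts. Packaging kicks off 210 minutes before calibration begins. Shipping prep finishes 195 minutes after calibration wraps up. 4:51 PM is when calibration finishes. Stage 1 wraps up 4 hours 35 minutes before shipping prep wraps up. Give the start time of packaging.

12:01 PM

Shipping prep ends at 4:51 PM + 195 min = 8:06 PM.
Stage 1 ends at 8:06 PM − 275 min = 3:31 PM.
Shipping prep starts at 3:31 PM + 185 min = 6:36 PM.
Calibration starts at 6:36 PM − 185 min = 3:31 PM.
Packaging starts at 3:31 PM − 210 min = 12:01 PM.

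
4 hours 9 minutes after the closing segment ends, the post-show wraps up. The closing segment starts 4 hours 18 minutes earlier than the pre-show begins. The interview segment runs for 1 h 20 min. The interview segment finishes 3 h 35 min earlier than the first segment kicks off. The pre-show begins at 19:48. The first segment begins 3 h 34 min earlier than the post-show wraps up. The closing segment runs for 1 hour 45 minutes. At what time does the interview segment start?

The closing segment starts at 19:48 − 258 min = 15:30.
The closing segment ends at 15:30 + 105 min = 17:15.
The post-show ends at 17:15 + 249 min = 21:24.
The first segment starts at 21:24 − 214 min = 17:50.
The interview segment ends at 17:50 − 215 min = 14:15.
The interview segment starts at 14:15 − 80 min = 12:55.

12:55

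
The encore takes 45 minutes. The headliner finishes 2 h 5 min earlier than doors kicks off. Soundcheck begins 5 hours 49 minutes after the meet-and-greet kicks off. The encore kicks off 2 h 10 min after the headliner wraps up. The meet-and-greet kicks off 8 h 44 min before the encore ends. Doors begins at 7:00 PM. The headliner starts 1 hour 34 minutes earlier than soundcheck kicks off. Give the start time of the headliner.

The headliner ends at 7:00 PM − 125 min = 4:55 PM.
The encore starts at 4:55 PM + 130 min = 7:05 PM.
The encore ends at 7:05 PM + 45 min = 7:50 PM.
The meet-and-greet starts at 7:50 PM − 524 min = 11:06 AM.
Soundcheck starts at 11:06 AM + 349 min = 4:55 PM.
The headliner starts at 4:55 PM − 94 min = 3:21 PM.

3:21 PM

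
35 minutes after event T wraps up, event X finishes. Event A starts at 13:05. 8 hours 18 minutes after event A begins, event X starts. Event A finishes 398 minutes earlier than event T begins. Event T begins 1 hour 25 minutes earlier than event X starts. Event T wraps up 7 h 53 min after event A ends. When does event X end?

21:48

Event X starts at 13:05 + 498 min = 21:23.
Event T starts at 21:23 − 85 min = 19:58.
Event A ends at 19:58 − 398 min = 13:20.
Event T ends at 13:20 + 473 min = 21:13.
Event X ends at 21:13 + 35 min = 21:48.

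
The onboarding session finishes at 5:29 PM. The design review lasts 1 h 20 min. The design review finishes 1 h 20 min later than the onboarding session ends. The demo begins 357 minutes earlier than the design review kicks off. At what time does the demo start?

The design review ends at 5:29 PM + 80 min = 6:49 PM.
The design review starts at 6:49 PM − 80 min = 5:29 PM.
The demo starts at 5:29 PM − 357 min = 11:32 AM.

11:32 AM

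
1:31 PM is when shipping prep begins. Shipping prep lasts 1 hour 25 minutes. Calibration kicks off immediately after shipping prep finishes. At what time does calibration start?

2:56 PM

Shipping prep ends at 1:31 PM + 85 min = 2:56 PM.
So calibration starts at 2:56 PM.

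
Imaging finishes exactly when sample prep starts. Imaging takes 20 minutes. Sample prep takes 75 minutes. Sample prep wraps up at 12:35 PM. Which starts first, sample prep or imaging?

imaging

Sample prep starts at 12:35 PM − 75 min = 11:20 AM.
So imaging ends at 11:20 AM.
Imaging starts at 11:20 AM − 20 min = 11:00 AM.
Sample prep starts at 11:20 AM and imaging starts at 11:00 AM, so imaging is first.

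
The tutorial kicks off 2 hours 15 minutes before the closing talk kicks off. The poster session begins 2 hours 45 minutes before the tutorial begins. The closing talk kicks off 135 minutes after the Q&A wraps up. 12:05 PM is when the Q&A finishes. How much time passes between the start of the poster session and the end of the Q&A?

2 h 45 min

The closing talk starts at 12:05 PM + 135 min = 2:20 PM.
The tutorial starts at 2:20 PM − 135 min = 12:05 PM.
The poster session starts at 12:05 PM − 165 min = 9:20 AM.
From 9:20 AM to 12:05 PM is 2 h 45 min.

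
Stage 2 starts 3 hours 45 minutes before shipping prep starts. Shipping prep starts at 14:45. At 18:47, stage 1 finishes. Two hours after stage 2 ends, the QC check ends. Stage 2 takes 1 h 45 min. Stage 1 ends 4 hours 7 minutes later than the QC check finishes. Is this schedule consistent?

Stage 2 starts at 14:45 − 225 min = 11:00.
Stage 2 ends at 11:00 + 105 min = 12:45.
The QC check ends at 12:45 + 120 min = 14:45.
Stage 1 ends at 14:45 + 247 min = 18:52.
But stage 1 is also said to end at 18:47 — a 5-minute conflict.

No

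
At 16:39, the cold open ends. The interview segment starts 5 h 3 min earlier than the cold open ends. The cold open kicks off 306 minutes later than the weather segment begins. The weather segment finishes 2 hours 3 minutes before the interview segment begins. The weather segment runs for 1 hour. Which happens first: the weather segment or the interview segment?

The interview segment starts at 16:39 − 303 min = 11:36.
The weather segment ends at 11:36 − 123 min = 09:33.
The weather segment starts at 09:33 − 60 min = 08:33.
The weather segment starts at 08:33 and the interview segment starts at 11:36, so the weather segment is first.

the weather segment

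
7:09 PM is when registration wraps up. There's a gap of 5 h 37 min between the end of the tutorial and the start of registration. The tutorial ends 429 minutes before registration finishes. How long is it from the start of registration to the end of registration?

The tutorial ends at 7:09 PM − 429 min = 12:00 PM.
Registration starts at 12:00 PM + 337 min = 5:37 PM.
From 5:37 PM to 7:09 PM is 1 h 32 min.

1 h 32 min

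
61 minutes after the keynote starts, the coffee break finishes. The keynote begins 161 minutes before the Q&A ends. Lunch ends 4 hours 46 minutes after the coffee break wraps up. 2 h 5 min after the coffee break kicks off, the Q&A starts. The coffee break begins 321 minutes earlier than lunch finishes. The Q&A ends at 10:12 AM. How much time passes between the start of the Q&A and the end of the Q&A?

10 minutes

The keynote starts at 10:12 AM − 161 min = 7:31 AM.
The coffee break ends at 7:31 AM + 61 min = 8:32 AM.
Lunch ends at 8:32 AM + 286 min = 1:18 PM.
The coffee break starts at 1:18 PM − 321 min = 7:57 AM.
The Q&A starts at 7:57 AM + 125 min = 10:02 AM.
From 10:02 AM to 10:12 AM is 10 minutes.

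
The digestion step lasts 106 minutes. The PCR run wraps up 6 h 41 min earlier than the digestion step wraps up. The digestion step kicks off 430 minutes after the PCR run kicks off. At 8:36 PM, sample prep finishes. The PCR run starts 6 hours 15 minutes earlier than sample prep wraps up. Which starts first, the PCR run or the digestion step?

The PCR run starts at 8:36 PM − 375 min = 2:21 PM.
The digestion step starts at 2:21 PM + 430 min = 9:31 PM.
The PCR run starts at 2:21 PM and the digestion step starts at 9:31 PM, so the PCR run is first.

the PCR run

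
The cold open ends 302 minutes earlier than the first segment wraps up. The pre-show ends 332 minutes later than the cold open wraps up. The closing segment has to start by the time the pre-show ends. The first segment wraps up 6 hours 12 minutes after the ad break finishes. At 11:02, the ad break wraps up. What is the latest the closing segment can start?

17:44

The first segment ends at 11:02 + 372 min = 17:14.
The cold open ends at 17:14 − 302 min = 12:12.
The pre-show ends at 12:12 + 332 min = 17:44.
The closing segment is bounded by the pre-show, so the latest it can start is 17:44.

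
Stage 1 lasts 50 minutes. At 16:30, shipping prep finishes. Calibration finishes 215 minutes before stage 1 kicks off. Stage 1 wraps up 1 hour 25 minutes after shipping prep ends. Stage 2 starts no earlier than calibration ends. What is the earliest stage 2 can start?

Stage 1 ends at 16:30 + 85 min = 17:55.
Stage 1 starts at 17:55 − 50 min = 17:05.
Calibration ends at 17:05 − 215 min = 13:30.
Stage 2 is bounded by calibration, so the earliest it can start is 13:30.

13:30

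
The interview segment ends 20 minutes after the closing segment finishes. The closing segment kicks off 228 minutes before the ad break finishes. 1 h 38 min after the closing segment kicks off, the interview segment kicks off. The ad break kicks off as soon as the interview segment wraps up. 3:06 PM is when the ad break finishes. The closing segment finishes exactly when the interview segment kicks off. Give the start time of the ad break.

1:16 PM

The closing segment starts at 3:06 PM − 228 min = 11:18 AM.
The interview segment starts at 11:18 AM + 98 min = 12:56 PM.
So the closing segment ends at 12:56 PM.
The interview segment ends at 12:56 PM + 20 min = 1:16 PM.
So the ad break starts at 1:16 PM.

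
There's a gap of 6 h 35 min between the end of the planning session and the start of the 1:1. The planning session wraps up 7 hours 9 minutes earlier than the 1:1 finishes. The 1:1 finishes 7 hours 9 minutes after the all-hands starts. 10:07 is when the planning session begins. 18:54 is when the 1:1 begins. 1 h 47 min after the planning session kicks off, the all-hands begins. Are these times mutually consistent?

The all-hands starts at 10:07 + 107 min = 11:54.
The 1:1 ends at 11:54 + 429 min = 19:03.
The planning session ends at 19:03 − 429 min = 11:54.
The 1:1 starts at 11:54 + 395 min = 18:29.
But the 1:1 is also said to start at 18:54 — a 25-minute conflict.

No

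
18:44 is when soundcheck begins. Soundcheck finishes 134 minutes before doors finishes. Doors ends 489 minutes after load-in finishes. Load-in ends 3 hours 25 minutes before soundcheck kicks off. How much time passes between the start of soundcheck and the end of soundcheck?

Load-in ends at 18:44 − 205 min = 15:19.
Doors ends at 15:19 + 489 min = 23:28.
Soundcheck ends at 23:28 − 134 min = 21:14.
From 18:44 to 21:14 is 150 minutes.

150 minutes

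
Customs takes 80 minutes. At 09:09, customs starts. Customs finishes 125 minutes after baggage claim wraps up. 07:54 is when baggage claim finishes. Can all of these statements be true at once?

No

Customs ends at 07:54 + 125 min = 09:59.
Customs starts at 09:59 − 80 min = 08:39.
But customs is also said to start at 09:09 — a 30-minute conflict.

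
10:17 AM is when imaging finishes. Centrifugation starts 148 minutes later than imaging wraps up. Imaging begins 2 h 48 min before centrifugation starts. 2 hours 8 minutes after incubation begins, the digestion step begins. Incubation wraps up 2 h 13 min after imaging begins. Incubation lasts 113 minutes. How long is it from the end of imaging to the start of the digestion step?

Centrifugation starts at 10:17 AM + 148 min = 12:45 PM.
Imaging starts at 12:45 PM − 168 min = 9:57 AM.
Incubation ends at 9:57 AM + 133 min = 12:10 PM.
Incubation starts at 12:10 PM − 113 min = 10:17 AM.
The digestion step starts at 10:17 AM + 128 min = 12:25 PM.
From 10:17 AM to 12:25 PM is 2 h 8 min.

2 h 8 min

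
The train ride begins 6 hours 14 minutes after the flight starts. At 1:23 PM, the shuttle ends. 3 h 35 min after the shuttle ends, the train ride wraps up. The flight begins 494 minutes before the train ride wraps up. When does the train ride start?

2:58 PM

The train ride ends at 1:23 PM + 215 min = 4:58 PM.
The flight starts at 4:58 PM − 494 min = 8:44 AM.
The train ride starts at 8:44 AM + 374 min = 2:58 PM.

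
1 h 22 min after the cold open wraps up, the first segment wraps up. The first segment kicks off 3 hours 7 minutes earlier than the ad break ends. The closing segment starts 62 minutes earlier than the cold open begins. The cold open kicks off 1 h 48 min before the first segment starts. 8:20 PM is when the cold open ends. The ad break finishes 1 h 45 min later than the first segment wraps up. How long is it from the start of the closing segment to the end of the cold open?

The first segment ends at 8:20 PM + 82 min = 9:42 PM.
The ad break ends at 9:42 PM + 105 min = 11:27 PM.
The first segment starts at 11:27 PM − 187 min = 8:20 PM.
The cold open starts at 8:20 PM − 108 min = 6:32 PM.
The closing segment starts at 6:32 PM − 62 min = 5:30 PM.
From 5:30 PM to 8:20 PM is 2 hours 50 minutes.

2 hours 50 minutes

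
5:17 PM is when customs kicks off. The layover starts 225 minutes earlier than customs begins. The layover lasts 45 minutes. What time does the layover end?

The layover starts at 5:17 PM − 225 min = 1:32 PM.
The layover ends at 1:32 PM + 45 min = 2:17 PM.

2:17 PM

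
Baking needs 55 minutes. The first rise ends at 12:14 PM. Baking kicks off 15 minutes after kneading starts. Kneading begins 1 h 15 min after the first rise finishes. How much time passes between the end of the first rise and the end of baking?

2 h 25 min

Kneading starts at 12:14 PM + 75 min = 1:29 PM.
Baking starts at 1:29 PM + 15 min = 1:44 PM.
Baking ends at 1:44 PM + 55 min = 2:39 PM.
From 12:14 PM to 2:39 PM is 2 h 25 min.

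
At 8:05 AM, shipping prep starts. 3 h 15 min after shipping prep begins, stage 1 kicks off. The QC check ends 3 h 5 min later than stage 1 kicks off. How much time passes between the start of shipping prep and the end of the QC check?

380 minutes

Stage 1 starts at 8:05 AM + 195 min = 11:20 AM.
The QC check ends at 11:20 AM + 185 min = 2:25 PM.
From 8:05 AM to 2:25 PM is 380 minutes.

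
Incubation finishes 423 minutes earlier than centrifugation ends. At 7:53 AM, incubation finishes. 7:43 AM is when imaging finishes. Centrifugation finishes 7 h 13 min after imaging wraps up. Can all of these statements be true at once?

Centrifugation ends at 7:43 AM + 433 min = 2:56 PM.
Incubation ends at 2:56 PM − 423 min = 7:53 AM.
That matches the stated 7:53 AM, so the schedule is consistent.

Yes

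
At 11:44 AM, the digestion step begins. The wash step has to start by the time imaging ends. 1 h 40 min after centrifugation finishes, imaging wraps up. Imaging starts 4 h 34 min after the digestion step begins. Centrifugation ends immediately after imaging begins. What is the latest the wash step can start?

5:58 PM

Imaging starts at 11:44 AM + 274 min = 4:18 PM.
So centrifugation ends at 4:18 PM.
Imaging ends at 4:18 PM + 100 min = 5:58 PM.
The wash step is bounded by imaging, so the latest it can start is 5:58 PM.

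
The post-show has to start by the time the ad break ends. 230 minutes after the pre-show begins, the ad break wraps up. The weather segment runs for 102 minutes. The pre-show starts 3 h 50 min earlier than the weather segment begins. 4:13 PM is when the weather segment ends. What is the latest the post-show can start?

The weather segment starts at 4:13 PM − 102 min = 2:31 PM.
The pre-show starts at 2:31 PM − 230 min = 10:41 AM.
The ad break ends at 10:41 AM + 230 min = 2:31 PM.
The post-show is bounded by the ad break, so the latest it can start is 2:31 PM.

2:31 PM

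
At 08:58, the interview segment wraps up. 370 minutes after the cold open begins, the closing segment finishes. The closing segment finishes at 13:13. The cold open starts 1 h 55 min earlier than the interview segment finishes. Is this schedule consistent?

The cold open starts at 08:58 − 115 min = 07:03.
The closing segment ends at 07:03 + 370 min = 13:13.
That matches the stated 13:13, so the schedule is consistent.

Yes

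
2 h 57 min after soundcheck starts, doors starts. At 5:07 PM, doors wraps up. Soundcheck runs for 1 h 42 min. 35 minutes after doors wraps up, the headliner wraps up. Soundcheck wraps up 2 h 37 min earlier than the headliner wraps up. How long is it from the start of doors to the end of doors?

47 minutes

The headliner ends at 5:07 PM + 35 min = 5:42 PM.
Soundcheck ends at 5:42 PM − 157 min = 3:05 PM.
Soundcheck starts at 3:05 PM − 102 min = 1:23 PM.
Doors starts at 1:23 PM + 177 min = 4:20 PM.
From 4:20 PM to 5:07 PM is 47 minutes.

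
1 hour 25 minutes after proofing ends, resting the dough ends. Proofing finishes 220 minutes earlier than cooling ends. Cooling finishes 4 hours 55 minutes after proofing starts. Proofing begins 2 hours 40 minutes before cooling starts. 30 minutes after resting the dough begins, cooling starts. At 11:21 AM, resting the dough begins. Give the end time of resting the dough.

11:51 AM

Cooling starts at 11:21 AM + 30 min = 11:51 AM.
Proofing starts at 11:51 AM − 160 min = 9:11 AM.
Cooling ends at 9:11 AM + 295 min = 2:06 PM.
Proofing ends at 2:06 PM − 220 min = 10:26 AM.
Resting the dough ends at 10:26 AM + 85 min = 11:51 AM.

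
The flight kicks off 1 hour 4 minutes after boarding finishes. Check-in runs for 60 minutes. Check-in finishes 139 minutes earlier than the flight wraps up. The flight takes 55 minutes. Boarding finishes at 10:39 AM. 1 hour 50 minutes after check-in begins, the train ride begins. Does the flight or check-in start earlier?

check-in

The flight starts at 10:39 AM + 64 min = 11:43 AM.
The flight ends at 11:43 AM + 55 min = 12:38 PM.
Check-in ends at 12:38 PM − 139 min = 10:19 AM.
Check-in starts at 10:19 AM − 60 min = 9:19 AM.
The flight starts at 11:43 AM and check-in starts at 9:19 AM, so check-in is first.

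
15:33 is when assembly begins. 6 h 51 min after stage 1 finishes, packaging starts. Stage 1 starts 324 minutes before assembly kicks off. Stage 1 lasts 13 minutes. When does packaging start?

Stage 1 starts at 15:33 − 324 min = 10:09.
Stage 1 ends at 10:09 + 13 min = 10:22.
Packaging starts at 10:22 + 411 min = 17:13.

17:13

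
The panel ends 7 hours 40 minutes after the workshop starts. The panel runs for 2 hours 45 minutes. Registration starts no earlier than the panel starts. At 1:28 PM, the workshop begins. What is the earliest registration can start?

The panel ends at 1:28 PM + 460 min = 9:08 PM.
The panel starts at 9:08 PM − 165 min = 6:23 PM.
Registration is bounded by the panel, so the earliest it can start is 6:23 PM.

6:23 PM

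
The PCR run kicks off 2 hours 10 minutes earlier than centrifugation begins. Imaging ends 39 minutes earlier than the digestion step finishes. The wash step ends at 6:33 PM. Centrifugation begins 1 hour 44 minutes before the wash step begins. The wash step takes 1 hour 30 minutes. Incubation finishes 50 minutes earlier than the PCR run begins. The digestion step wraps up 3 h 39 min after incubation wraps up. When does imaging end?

The wash step starts at 6:33 PM − 90 min = 5:03 PM.
Centrifugation starts at 5:03 PM − 104 min = 3:19 PM.
The PCR run starts at 3:19 PM − 130 min = 1:09 PM.
Incubation ends at 1:09 PM − 50 min = 12:19 PM.
The digestion step ends at 12:19 PM + 219 min = 3:58 PM.
Imaging ends at 3:58 PM − 39 min = 3:19 PM.

3:19 PM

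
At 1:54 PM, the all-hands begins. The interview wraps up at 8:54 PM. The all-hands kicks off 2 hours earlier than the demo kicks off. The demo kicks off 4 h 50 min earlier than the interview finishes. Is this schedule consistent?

The demo starts at 8:54 PM − 290 min = 4:04 PM.
The all-hands starts at 4:04 PM − 120 min = 2:04 PM.
But the all-hands is also said to start at 1:54 PM — a 10-minute conflict.

No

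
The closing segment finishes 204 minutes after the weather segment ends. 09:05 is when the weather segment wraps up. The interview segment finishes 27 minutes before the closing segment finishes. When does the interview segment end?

The closing segment ends at 09:05 + 204 min = 12:29.
The interview segment ends at 12:29 − 27 min = 12:02.

12:02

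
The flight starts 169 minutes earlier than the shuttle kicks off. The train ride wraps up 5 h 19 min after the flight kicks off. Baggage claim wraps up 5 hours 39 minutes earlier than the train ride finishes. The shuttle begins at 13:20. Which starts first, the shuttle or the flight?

the flight

The flight starts at 13:20 − 169 min = 10:31.
The shuttle starts at 13:20 and the flight starts at 10:31, so the flight is first.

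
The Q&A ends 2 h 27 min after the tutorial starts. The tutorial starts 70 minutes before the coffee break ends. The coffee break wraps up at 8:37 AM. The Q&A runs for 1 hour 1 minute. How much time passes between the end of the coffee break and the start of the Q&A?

16 minutes

The tutorial starts at 8:37 AM − 70 min = 7:27 AM.
The Q&A ends at 7:27 AM + 147 min = 9:54 AM.
The Q&A starts at 9:54 AM − 61 min = 8:53 AM.
From 8:37 AM to 8:53 AM is 16 minutes.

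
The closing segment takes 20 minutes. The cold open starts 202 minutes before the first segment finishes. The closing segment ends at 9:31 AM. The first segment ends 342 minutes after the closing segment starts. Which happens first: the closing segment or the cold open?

The closing segment starts at 9:31 AM − 20 min = 9:11 AM.
The first segment ends at 9:11 AM + 342 min = 2:53 PM.
The cold open starts at 2:53 PM − 202 min = 11:31 AM.
The closing segment starts at 9:11 AM and the cold open starts at 11:31 AM, so the closing segment is first.

the closing segment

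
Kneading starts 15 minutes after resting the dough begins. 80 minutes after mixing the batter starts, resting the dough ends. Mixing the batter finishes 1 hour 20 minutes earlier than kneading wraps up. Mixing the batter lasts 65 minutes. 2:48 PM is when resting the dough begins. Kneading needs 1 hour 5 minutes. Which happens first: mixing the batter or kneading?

mixing the batter

Kneading starts at 2:48 PM + 15 min = 3:03 PM.
Kneading ends at 3:03 PM + 65 min = 4:08 PM.
Mixing the batter ends at 4:08 PM − 80 min = 2:48 PM.
Mixing the batter starts at 2:48 PM − 65 min = 1:43 PM.
Mixing the batter starts at 1:43 PM and kneading starts at 3:03 PM, so mixing the batter is first.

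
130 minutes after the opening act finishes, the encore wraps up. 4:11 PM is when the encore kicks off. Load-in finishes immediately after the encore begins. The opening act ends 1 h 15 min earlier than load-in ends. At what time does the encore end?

Load-in ends at 4:11 PM.
The opening act ends at 4:11 PM − 75 min = 2:56 PM.
The encore ends at 2:56 PM + 130 min = 5:06 PM.

5:06 PM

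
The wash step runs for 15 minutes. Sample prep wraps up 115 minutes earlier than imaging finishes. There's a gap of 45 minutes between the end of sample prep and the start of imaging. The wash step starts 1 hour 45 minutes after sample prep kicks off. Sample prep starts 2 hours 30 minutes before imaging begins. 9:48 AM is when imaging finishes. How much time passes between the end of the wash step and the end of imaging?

Sample prep ends at 9:48 AM − 115 min = 7:53 AM.
Imaging starts at 7:53 AM + 45 min = 8:38 AM.
Sample prep starts at 8:38 AM − 150 min = 6:08 AM.
The wash step starts at 6:08 AM + 105 min = 7:53 AM.
The wash step ends at 7:53 AM + 15 min = 8:08 AM.
From 8:08 AM to 9:48 AM is 100 minutes.

100 minutes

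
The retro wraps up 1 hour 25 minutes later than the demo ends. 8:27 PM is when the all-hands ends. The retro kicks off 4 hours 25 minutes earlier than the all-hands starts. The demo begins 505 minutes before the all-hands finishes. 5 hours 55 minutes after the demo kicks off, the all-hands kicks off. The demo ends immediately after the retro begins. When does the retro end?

2:57 PM

The demo starts at 8:27 PM − 505 min = 12:02 PM.
The all-hands starts at 12:02 PM + 355 min = 5:57 PM.
The retro starts at 5:57 PM − 265 min = 1:32 PM.
So the demo ends at 1:32 PM.
The retro ends at 1:32 PM + 85 min = 2:57 PM.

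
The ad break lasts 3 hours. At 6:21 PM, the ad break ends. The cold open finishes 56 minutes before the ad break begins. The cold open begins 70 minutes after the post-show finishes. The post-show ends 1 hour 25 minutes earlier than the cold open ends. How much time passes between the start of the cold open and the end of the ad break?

The ad break starts at 6:21 PM − 180 min = 3:21 PM.
The cold open ends at 3:21 PM − 56 min = 2:25 PM.
The post-show ends at 2:25 PM − 85 min = 1:00 PM.
The cold open starts at 1:00 PM + 70 min = 2:10 PM.
From 2:10 PM to 6:21 PM is 4 hours 11 minutes.

4 hours 11 minutes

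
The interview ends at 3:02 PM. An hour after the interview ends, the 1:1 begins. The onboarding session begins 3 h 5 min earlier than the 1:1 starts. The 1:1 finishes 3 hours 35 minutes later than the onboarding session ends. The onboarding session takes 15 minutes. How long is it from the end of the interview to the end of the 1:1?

The 1:1 starts at 3:02 PM + 60 min = 4:02 PM.
The onboarding session starts at 4:02 PM − 185 min = 12:57 PM.
The onboarding session ends at 12:57 PM + 15 min = 1:12 PM.
The 1:1 ends at 1:12 PM + 215 min = 4:47 PM.
From 3:02 PM to 4:47 PM is 1 hour 45 minutes.

1 hour 45 minutes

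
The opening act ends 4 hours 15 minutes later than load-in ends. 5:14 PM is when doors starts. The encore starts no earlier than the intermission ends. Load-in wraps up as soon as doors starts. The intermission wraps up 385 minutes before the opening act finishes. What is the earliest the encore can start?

Load-in ends at 5:14 PM.
The opening act ends at 5:14 PM + 255 min = 9:29 PM.
The intermission ends at 9:29 PM − 385 min = 3:04 PM.
The encore is bounded by the intermission, so the earliest it can start is 3:04 PM.

3:04 PM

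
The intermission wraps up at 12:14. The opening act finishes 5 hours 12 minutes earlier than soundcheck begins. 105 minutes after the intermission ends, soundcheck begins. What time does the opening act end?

Soundcheck starts at 12:14 + 105 min = 13:59.
The opening act ends at 13:59 − 312 min = 08:47.

08:47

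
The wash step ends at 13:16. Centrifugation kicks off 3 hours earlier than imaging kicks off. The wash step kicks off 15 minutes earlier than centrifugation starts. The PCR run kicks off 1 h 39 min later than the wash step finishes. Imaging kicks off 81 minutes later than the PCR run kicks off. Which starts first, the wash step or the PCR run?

the wash step

The PCR run starts at 13:16 + 99 min = 14:55.
Imaging starts at 14:55 + 81 min = 16:16.
Centrifugation starts at 16:16 − 180 min = 13:16.
The wash step starts at 13:16 − 15 min = 13:01.
The wash step starts at 13:01 and the PCR run starts at 14:55, so the wash step is first.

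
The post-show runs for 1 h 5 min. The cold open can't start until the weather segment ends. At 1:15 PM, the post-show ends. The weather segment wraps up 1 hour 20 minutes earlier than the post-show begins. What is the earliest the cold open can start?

The post-show starts at 1:15 PM − 65 min = 12:10 PM.
The weather segment ends at 12:10 PM − 80 min = 10:50 AM.
The cold open is bounded by the weather segment, so the earliest it can start is 10:50 AM.

10:50 AM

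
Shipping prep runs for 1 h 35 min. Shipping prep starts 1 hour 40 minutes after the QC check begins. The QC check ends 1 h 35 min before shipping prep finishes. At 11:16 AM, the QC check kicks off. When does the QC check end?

Shipping prep starts at 11:16 AM + 100 min = 12:56 PM.
Shipping prep ends at 12:56 PM + 95 min = 2:31 PM.
The QC check ends at 2:31 PM − 95 min = 12:56 PM.

12:56 PM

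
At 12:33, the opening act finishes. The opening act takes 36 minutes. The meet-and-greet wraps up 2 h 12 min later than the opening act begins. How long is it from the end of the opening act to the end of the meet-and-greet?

96 minutes

The opening act starts at 12:33 − 36 min = 11:57.
The meet-and-greet ends at 11:57 + 132 min = 14:09.
From 12:33 to 14:09 is 96 minutes.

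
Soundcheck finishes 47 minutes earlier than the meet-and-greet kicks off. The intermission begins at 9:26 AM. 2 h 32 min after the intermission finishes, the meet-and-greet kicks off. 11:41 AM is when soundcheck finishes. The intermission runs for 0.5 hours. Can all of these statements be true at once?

Yes

The intermission ends at 9:26 AM + 30 min = 9:56 AM.
The meet-and-greet starts at 9:56 AM + 152 min = 12:28 PM.
Soundcheck ends at 12:28 PM − 47 min = 11:41 AM.
That matches the stated 11:41 AM, so the schedule is consistent.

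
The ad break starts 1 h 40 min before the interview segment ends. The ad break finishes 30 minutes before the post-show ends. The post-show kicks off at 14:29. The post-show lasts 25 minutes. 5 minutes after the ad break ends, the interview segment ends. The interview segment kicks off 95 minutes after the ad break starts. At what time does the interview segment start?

14:24

The post-show ends at 14:29 + 25 min = 14:54.
The ad break ends at 14:54 − 30 min = 14:24.
The interview segment ends at 14:24 + 5 min = 14:29.
The ad break starts at 14:29 − 100 min = 12:49.
The interview segment starts at 12:49 + 95 min = 14:24.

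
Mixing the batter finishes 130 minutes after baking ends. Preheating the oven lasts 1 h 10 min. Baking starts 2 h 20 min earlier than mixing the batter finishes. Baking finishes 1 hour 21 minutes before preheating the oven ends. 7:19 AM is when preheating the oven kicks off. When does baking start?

Preheating the oven ends at 7:19 AM + 70 min = 8:29 AM.
Baking ends at 8:29 AM − 81 min = 7:08 AM.
Mixing the batter ends at 7:08 AM + 130 min = 9:18 AM.
Baking starts at 9:18 AM − 140 min = 6:58 AM.

6:58 AM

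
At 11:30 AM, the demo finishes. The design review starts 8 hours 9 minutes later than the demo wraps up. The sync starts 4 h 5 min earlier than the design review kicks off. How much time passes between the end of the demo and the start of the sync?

4 hours 4 minutes

The design review starts at 11:30 AM + 489 min = 7:39 PM.
The sync starts at 7:39 PM − 245 min = 3:34 PM.
From 11:30 AM to 3:34 PM is 4 hours 4 minutes.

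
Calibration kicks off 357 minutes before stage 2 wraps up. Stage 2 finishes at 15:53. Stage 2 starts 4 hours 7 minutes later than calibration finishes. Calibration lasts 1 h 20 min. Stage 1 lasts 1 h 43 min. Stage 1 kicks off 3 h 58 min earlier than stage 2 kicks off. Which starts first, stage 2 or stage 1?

Calibration starts at 15:53 − 357 min = 09:56.
Calibration ends at 09:56 + 80 min = 11:16.
Stage 2 starts at 11:16 + 247 min = 15:23.
Stage 1 starts at 15:23 − 238 min = 11:25.
Stage 2 starts at 15:23 and stage 1 starts at 11:25, so stage 1 is first.

stage 1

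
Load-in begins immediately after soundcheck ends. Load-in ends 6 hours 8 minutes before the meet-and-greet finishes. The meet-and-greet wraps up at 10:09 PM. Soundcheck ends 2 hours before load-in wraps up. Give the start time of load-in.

Load-in ends at 10:09 PM − 368 min = 4:01 PM.
Soundcheck ends at 4:01 PM − 120 min = 2:01 PM.
So load-in starts at 2:01 PM.

2:01 PM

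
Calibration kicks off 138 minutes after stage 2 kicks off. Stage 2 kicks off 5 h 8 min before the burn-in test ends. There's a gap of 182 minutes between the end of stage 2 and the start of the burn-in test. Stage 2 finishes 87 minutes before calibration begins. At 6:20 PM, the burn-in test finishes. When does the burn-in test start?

5:05 PM

Stage 2 starts at 6:20 PM − 308 min = 1:12 PM.
Calibration starts at 1:12 PM + 138 min = 3:30 PM.
Stage 2 ends at 3:30 PM − 87 min = 2:03 PM.
The burn-in test starts at 2:03 PM + 182 min = 5:05 PM.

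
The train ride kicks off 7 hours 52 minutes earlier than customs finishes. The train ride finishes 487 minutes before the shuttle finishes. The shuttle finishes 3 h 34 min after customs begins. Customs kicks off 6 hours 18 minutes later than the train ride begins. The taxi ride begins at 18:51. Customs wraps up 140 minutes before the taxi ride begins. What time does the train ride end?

Customs ends at 18:51 − 140 min = 16:31.
The train ride starts at 16:31 − 472 min = 08:39.
Customs starts at 08:39 + 378 min = 14:57.
The shuttle ends at 14:57 + 214 min = 18:31.
The train ride ends at 18:31 − 487 min = 10:24.

10:24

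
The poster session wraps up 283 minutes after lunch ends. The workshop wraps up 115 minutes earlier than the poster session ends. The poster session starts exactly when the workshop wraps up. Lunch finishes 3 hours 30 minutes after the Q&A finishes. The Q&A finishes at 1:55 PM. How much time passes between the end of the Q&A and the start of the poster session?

Lunch ends at 1:55 PM + 210 min = 5:25 PM.
The poster session ends at 5:25 PM + 283 min = 10:08 PM.
The workshop ends at 10:08 PM − 115 min = 8:13 PM.
So the poster session starts at 8:13 PM.
From 1:55 PM to 8:13 PM is 6 h 18 min.

6 h 18 min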